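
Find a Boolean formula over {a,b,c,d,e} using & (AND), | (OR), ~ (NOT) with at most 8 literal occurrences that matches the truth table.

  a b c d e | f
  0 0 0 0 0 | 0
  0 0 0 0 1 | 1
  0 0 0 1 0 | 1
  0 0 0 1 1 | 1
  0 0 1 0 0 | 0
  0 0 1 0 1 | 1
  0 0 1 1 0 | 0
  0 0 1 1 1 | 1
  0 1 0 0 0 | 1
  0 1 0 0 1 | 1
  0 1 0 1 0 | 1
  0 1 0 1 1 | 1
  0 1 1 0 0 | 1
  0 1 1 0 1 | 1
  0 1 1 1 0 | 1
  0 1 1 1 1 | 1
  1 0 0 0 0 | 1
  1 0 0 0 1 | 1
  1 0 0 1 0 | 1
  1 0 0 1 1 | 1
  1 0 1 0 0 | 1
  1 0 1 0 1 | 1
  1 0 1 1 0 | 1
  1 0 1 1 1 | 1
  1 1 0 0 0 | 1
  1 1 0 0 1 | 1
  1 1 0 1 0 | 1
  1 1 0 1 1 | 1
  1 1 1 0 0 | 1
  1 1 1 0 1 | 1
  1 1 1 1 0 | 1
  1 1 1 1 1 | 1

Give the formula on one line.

(((b | e) | a) | (~c & d))

  (b | e) = 01010101111111110101010111111111
  ((b | e) | a) = 01010101111111111111111111111111
  ~c = 11110000111100001111000011110000
  (~c & d) = 00110000001100000011000000110000
  (((b | e) | a) | (~c & d)) = 01110101111111111111111111111111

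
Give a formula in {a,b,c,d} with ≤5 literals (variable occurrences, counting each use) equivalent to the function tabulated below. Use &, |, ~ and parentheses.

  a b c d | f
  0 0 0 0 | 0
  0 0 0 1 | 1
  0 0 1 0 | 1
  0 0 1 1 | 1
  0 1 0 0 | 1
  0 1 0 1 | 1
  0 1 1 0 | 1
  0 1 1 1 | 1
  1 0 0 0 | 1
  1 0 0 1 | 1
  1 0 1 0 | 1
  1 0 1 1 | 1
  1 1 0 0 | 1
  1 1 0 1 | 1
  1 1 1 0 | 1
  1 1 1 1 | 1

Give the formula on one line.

  ~c = 1100110011001100
  (~c & b) = 0000110000001100
  (a | d) = 0101010111111111
  ((~c & b) | (a | d)) = 0101110111111111
  (((~c & b) | (a | d)) | c) = 0111111111111111

(((~c & b) | (a | d)) | c)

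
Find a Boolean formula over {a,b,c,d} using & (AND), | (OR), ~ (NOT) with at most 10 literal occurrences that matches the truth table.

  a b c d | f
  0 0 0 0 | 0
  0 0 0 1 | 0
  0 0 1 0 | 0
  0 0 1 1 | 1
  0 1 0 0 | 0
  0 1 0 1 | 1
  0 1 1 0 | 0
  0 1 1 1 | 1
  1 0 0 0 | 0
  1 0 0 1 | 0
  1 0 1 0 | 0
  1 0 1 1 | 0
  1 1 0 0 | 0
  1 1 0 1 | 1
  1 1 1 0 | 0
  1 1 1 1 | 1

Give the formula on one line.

  (c | b) = 0011111100111111
  (d & (c | b)) = 0001010100010101
  ~a = 1111111100000000
  (c | a) = 0011001111111111
  (b & c) = 0000001100000011
  ~c = 1100110011001100
  ((b & c) | ~c) = 1100111111001111
  ((c | a) & ((b & c) | ~c)) = 0000001111001111
  (~a | ((c | a) & ((b & c) | ~c))) = 1111111111001111
  ((d & (c | b)) & (~a | ((c | a) & ((b & c) | ~c)))) = 0001010100000101

((d & (c | b)) & (~a | ((c | a) & ((b & c) | ~c))))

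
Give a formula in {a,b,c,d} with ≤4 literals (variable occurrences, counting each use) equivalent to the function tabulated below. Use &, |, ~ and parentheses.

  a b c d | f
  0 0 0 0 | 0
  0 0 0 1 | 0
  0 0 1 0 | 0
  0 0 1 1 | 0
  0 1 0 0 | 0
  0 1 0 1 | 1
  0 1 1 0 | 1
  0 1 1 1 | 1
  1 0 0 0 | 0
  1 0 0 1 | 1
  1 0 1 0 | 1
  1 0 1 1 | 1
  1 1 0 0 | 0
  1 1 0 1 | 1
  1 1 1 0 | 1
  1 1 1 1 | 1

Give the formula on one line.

((c | d) & (b | a))

  (c | d) = 0111011101110111
  (b | a) = 0000111111111111
  ((c | d) & (b | a)) = 0000011101110111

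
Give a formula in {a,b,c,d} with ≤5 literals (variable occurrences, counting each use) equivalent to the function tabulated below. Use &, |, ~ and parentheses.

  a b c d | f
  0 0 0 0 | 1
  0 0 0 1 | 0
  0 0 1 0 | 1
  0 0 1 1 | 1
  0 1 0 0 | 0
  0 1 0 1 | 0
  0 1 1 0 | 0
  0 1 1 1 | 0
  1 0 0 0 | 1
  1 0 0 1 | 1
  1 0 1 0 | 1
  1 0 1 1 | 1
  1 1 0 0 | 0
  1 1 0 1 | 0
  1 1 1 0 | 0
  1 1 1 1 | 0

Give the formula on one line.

(~b & ((~d & ~b) | (c | a)))

  ~b = 1111000011110000
  ~d = 1010101010101010
  (~d & ~b) = 1010000010100000
  (c | a) = 0011001111111111
  ((~d & ~b) | (c | a)) = 1011001111111111
  (~b & ((~d & ~b) | (c | a))) = 1011000011110000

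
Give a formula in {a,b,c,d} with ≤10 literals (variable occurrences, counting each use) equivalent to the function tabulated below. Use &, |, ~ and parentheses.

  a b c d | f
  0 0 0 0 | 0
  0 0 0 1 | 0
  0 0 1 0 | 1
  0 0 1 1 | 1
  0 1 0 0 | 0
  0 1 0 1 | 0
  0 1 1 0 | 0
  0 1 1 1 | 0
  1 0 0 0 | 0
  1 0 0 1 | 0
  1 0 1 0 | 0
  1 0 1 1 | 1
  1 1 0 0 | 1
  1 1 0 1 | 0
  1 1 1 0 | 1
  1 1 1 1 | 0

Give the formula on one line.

  ~b = 1111000011110000
  (~b & c) = 0011000000110000
  ~d = 1010101010101010
  (~d | ~b) = 1111101011111010
  ((~d | ~b) & a) = 0000000011111010
  (((~d | ~b) & a) & ~d) = 0000000010101010
  ((~b & c) | (((~d | ~b) & a) & ~d)) = 0011000010111010
  ~a = 1111111100000000
  (~a | d) = 1111111101010101
  ((~a | d) | b) = 1111111101011111
  (((~b & c) | (((~d | ~b) & a) & ~d)) & ((~a | d) | b)) = 0011000000011010

(((~b & c) | (((~d | ~b) & a) & ~d)) & ((~a | d) | b))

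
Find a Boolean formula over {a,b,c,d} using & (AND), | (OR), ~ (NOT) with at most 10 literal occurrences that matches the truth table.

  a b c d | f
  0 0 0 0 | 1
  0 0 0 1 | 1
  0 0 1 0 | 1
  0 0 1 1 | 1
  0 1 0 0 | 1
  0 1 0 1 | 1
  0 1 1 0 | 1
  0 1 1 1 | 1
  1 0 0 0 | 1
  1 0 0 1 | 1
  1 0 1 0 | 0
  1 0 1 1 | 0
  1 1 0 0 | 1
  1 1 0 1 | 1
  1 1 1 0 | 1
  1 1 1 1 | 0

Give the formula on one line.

((~a | ((~c | (~d | ~b)) & b)) | (~c | (~d & ~a)))

  ~a = 1111111100000000
  ~c = 1100110011001100
  ~d = 1010101010101010
  ~b = 1111000011110000
  (~d | ~b) = 1111101011111010
  (~c | (~d | ~b)) = 1111111011111110
  ((~c | (~d | ~b)) & b) = 0000111000001110
  (~a | ((~c | (~d | ~b)) & b)) = 1111111100001110
  (~d & ~a) = 1010101000000000
  (~c | (~d & ~a)) = 1110111011001100
  ((~a | ((~c | (~d | ~b)) & b)) | (~c | (~d & ~a))) = 1111111111001110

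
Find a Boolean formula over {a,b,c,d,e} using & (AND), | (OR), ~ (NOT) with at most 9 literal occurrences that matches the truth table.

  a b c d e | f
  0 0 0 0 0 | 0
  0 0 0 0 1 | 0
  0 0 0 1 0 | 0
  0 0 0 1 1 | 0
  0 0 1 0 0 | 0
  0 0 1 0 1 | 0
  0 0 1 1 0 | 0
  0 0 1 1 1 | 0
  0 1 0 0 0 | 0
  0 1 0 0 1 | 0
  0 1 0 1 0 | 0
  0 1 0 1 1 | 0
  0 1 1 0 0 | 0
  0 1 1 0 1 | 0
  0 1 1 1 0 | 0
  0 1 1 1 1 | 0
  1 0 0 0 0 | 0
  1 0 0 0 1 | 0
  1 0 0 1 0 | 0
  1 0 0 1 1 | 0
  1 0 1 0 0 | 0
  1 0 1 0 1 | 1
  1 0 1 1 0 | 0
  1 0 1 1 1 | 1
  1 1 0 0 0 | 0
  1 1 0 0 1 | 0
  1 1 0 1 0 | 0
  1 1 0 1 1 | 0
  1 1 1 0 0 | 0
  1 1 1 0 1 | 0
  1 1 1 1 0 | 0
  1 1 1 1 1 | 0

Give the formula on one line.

  ~b = 11111111000000001111111100000000
  (c & e) = 00000101000001010000010100000101
  (~b & (c & e)) = 00000101000000000000010100000000
  ~a = 11111111111111110000000000000000
  ~e = 10101010101010101010101010101010
  (~e | a) = 10101010101010101111111111111111
  (~a & (~e | a)) = 10101010101010100000000000000000
  ((~a & (~e | a)) & c) = 00001010000010100000000000000000
  (((~a & (~e | a)) & c) | a) = 00001010000010101111111111111111
  ((~b & (c & e)) & (((~a & (~e | a)) & c) | a)) = 00000000000000000000010100000000

((~b & (c & e)) & (((~a & (~e | a)) & c) | a))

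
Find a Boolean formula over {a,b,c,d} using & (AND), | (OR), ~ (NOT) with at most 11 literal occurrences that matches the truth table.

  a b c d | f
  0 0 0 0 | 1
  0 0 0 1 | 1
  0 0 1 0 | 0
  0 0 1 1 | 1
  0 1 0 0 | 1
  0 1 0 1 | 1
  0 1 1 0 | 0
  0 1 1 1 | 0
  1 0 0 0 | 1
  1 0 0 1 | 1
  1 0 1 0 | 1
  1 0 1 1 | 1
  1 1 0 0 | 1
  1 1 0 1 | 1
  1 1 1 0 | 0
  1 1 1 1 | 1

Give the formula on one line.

  ~b = 1111000011110000
  (~b & a) = 0000000011110000
  ~c = 1100110011001100
  ((~b & a) | ~c) = 1100110011111100
  (d | a) = 0101010111111111
  ((d | a) & ~b) = 0101000011110000
  (~c | a) = 1100110011111111
  (d & (~c | a)) = 0100010001010101
  (((d | a) & ~b) | (d & (~c | a))) = 0101010011110101
  (((~b & a) | ~c) | (((d | a) & ~b) | (d & (~c | a)))) = 1101110011111101

(((~b & a) | ~c) | (((d | a) & ~b) | (d & (~c | a))))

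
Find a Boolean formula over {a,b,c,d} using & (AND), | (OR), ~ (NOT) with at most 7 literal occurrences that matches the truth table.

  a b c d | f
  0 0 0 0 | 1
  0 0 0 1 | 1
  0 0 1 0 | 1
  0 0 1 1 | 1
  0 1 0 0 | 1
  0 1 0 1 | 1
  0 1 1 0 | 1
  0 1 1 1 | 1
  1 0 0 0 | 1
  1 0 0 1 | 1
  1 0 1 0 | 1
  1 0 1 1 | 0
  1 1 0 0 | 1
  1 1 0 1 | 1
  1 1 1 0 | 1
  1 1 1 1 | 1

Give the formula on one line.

((~c | ~d) | (((c | ~b) & (~a | b)) & d))

  ~c = 1100110011001100
  ~d = 1010101010101010
  (~c | ~d) = 1110111011101110
  ~b = 1111000011110000
  (c | ~b) = 1111001111110011
  ~a = 1111111100000000
  (~a | b) = 1111111100001111
  ((c | ~b) & (~a | b)) = 1111001100000011
  (((c | ~b) & (~a | b)) & d) = 0101000100000001
  ((~c | ~d) | (((c | ~b) & (~a | b)) & d)) = 1111111111101111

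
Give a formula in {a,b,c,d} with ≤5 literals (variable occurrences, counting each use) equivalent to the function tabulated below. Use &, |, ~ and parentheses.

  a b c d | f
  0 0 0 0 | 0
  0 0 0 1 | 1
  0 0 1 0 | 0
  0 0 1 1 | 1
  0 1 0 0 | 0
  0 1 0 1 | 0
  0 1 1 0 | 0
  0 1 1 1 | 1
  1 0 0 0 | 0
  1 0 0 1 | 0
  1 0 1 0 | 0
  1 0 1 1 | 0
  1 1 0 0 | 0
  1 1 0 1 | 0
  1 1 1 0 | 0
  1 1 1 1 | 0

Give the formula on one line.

(((c | ~b) & d) & ~a)

  ~b = 1111000011110000
  (c | ~b) = 1111001111110011
  ((c | ~b) & d) = 0101000101010001
  ~a = 1111111100000000
  (((c | ~b) & d) & ~a) = 0101000100000000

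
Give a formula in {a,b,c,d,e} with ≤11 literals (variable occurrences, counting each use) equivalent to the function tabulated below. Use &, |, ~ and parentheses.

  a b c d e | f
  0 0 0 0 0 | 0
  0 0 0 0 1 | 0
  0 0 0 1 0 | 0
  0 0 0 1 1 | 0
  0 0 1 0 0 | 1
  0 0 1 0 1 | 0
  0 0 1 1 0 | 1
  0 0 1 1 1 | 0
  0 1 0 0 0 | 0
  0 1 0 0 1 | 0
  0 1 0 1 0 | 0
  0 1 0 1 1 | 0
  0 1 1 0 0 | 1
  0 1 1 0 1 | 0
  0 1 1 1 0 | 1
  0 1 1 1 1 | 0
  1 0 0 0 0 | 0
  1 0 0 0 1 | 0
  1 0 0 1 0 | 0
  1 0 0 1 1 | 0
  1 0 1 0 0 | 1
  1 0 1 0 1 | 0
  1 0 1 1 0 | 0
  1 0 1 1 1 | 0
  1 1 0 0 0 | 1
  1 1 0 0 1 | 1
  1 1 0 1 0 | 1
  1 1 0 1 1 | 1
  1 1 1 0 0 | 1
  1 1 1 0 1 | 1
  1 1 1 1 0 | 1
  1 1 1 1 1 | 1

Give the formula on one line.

  ~b = 11111111000000001111111100000000
  (~b | a) = 11111111000000001111111111111111
  (b & (~b | a)) = 00000000000000000000000011111111
  ~d = 11001100110011001100110011001100
  ~a = 11111111111111110000000000000000
  (d & ~a) = 00110011001100110000000000000000
  (~d | (d & ~a)) = 11111111111111111100110011001100
  ~e = 10101010101010101010101010101010
  (~e & c) = 00001010000010100000101000001010
  ((~d | (d & ~a)) & (~e & c)) = 00001010000010100000100000001000
  ((b & (~b | a)) | ((~d | (d & ~a)) & (~e & c))) = 00001010000010100000100011111111

((b & (~b | a)) | ((~d | (d & ~a)) & (~e & c)))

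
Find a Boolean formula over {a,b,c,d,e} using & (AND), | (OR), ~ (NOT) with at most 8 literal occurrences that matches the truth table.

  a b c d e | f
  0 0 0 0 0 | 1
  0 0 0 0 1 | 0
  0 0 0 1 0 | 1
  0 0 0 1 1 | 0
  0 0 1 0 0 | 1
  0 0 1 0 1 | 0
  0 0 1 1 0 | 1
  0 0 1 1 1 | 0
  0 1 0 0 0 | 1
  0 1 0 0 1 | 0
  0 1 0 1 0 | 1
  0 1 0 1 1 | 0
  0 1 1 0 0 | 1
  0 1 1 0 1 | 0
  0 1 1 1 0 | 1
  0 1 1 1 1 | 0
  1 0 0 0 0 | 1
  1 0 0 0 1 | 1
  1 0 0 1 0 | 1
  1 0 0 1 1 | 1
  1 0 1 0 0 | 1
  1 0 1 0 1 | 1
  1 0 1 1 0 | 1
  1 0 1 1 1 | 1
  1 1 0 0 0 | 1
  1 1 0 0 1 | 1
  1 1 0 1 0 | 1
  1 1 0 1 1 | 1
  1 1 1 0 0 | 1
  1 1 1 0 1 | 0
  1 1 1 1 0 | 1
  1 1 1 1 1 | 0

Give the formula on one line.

  ~e = 10101010101010101010101010101010
  ~c = 11110000111100001111000011110000
  ~b = 11111111000000001111111100000000
  (~c | ~b) = 11111111111100001111111111110000
  ((~c | ~b) & a) = 00000000000000001111111111110000
  (c & ((~c | ~b) & a)) = 00000000000000000000111100000000
  (~c & a) = 00000000000000001111000011110000
  ((c & ((~c | ~b) & a)) | (~c & a)) = 00000000000000001111111111110000
  (~e | ((c & ((~c | ~b) & a)) | (~c & a))) = 10101010101010101111111111111010

(~e | ((c & ((~c | ~b) & a)) | (~c & a)))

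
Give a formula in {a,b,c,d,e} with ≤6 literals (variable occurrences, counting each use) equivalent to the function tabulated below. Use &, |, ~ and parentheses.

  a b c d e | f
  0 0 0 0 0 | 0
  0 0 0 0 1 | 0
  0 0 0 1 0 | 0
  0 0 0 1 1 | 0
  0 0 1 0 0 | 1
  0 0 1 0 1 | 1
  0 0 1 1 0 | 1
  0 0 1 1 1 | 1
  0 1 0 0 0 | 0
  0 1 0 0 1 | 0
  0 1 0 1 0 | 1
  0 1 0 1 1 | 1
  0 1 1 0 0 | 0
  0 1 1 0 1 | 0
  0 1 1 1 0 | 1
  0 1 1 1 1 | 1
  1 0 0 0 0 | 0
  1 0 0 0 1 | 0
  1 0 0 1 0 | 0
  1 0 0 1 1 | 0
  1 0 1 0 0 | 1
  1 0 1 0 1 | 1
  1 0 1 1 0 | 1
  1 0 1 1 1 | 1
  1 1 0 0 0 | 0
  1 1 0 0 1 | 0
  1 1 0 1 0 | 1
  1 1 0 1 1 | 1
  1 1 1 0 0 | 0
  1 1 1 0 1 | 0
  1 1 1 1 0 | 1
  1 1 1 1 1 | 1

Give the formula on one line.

((b | c) & (~b | d))

  (b | c) = 00001111111111110000111111111111
  ~b = 11111111000000001111111100000000
  (~b | d) = 11111111001100111111111100110011
  ((b | c) & (~b | d)) = 00001111001100110000111100110011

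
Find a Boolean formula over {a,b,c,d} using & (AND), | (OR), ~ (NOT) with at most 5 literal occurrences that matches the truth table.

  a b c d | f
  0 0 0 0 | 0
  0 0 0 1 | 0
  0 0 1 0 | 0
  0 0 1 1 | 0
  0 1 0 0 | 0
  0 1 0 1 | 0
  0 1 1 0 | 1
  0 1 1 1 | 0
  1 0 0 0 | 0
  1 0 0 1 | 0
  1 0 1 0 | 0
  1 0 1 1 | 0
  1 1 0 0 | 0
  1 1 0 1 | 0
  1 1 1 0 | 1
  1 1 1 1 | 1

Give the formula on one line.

((((d & a) | ~d) & c) & b)

  (d & a) = 0000000001010101
  ~d = 1010101010101010
  ((d & a) | ~d) = 1010101011111111
  (((d & a) | ~d) & c) = 0010001000110011
  ((((d & a) | ~d) & c) & b) = 0000001000000011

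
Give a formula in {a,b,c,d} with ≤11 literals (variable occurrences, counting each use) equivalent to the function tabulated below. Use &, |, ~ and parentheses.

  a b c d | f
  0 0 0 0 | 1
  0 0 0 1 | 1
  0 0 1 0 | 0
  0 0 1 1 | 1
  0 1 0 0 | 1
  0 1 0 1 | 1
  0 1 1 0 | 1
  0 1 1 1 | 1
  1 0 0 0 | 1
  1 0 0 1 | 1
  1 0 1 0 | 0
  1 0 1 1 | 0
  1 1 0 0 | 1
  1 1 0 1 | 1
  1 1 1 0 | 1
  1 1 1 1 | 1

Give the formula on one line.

  ~c = 1100110011001100
  (b | ~c) = 1100111111001111
  ~a = 1111111100000000
  (c & ~a) = 0011001100000000
  ~d = 1010101010101010
  ((c & ~a) | ~d) = 1011101110101010
  ~b = 1111000011110000
  (d & ~b) = 0101000001010000
  (~c & ~d) = 1000100010001000
  ((d & ~b) | (~c & ~d)) = 1101100011011000
  (((c & ~a) | ~d) & ((d & ~b) | (~c & ~d))) = 1001100010001000
  ((b | ~c) | (((c & ~a) | ~d) & ((d & ~b) | (~c & ~d)))) = 1101111111001111

((b | ~c) | (((c & ~a) | ~d) & ((d & ~b) | (~c & ~d))))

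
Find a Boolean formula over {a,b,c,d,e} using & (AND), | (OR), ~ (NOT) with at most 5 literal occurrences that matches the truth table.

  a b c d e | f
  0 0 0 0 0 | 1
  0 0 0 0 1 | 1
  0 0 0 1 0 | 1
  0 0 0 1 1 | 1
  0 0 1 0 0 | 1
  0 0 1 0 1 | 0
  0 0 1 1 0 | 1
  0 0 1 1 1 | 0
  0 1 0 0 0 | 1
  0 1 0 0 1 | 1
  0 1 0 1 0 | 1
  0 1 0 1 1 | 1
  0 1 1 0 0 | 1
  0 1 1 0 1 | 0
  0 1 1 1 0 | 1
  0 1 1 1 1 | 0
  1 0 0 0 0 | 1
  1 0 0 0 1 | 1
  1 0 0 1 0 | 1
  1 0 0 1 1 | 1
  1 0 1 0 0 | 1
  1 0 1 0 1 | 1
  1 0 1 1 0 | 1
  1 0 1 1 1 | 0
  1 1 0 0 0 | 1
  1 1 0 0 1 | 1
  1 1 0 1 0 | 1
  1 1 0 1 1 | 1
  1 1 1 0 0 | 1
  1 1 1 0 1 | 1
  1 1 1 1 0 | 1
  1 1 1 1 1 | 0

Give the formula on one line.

(((~d & a) | ~e) | ~c)

  ~d = 11001100110011001100110011001100
  (~d & a) = 00000000000000001100110011001100
  ~e = 10101010101010101010101010101010
  ((~d & a) | ~e) = 10101010101010101110111011101110
  ~c = 11110000111100001111000011110000
  (((~d & a) | ~e) | ~c) = 11111010111110101111111011111110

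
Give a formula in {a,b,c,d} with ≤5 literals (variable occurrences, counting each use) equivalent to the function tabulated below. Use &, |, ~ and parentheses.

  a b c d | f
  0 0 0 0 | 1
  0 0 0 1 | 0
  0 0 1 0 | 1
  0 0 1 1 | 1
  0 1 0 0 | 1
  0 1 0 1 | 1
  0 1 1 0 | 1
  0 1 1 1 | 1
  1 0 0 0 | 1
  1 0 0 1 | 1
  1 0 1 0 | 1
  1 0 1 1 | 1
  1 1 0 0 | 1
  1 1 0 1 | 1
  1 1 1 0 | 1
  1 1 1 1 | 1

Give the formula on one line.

  ~d = 1010101010101010
  (~d | c) = 1011101110111011
  (a | (~d | c)) = 1011101111111111
  ~a = 1111111100000000
  (b & ~a) = 0000111100000000
  ((a | (~d | c)) | (b & ~a)) = 1011111111111111

((a | (~d | c)) | (b & ~a))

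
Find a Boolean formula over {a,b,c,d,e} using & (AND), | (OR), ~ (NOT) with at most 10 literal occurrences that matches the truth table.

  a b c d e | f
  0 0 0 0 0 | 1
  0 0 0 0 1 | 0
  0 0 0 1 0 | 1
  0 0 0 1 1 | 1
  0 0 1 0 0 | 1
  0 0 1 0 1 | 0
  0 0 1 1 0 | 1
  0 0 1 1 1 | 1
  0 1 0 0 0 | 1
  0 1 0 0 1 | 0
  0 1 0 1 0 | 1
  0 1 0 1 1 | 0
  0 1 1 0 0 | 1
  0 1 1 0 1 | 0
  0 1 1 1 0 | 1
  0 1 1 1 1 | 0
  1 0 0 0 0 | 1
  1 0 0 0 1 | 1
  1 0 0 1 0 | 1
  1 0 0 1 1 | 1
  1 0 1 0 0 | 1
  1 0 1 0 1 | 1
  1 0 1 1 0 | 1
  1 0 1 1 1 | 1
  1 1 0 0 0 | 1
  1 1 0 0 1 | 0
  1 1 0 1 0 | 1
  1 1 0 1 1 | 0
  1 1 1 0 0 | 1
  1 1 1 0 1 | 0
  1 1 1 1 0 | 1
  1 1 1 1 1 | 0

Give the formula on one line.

  (b | d) = 00110011111111110011001111111111
  ~a = 11111111111111110000000000000000
  (~a | d) = 11111111111111110011001100110011
  ((b | d) & (~a | d)) = 00110011111111110011001100110011
  ~b = 11111111000000001111111100000000
  (((b | d) & (~a | d)) & ~b) = 00110011000000000011001100000000
  ~e = 10101010101010101010101010101010
  ((((b | d) & (~a | d)) & ~b) | ~e) = 10111011101010101011101110101010
  (~b & a) = 00000000000000001111111100000000
  (((((b | d) & (~a | d)) & ~b) | ~e) | (~b & a)) = 10111011101010101111111110101010

(((((b | d) & (~a | d)) & ~b) | ~e) | (~b & a))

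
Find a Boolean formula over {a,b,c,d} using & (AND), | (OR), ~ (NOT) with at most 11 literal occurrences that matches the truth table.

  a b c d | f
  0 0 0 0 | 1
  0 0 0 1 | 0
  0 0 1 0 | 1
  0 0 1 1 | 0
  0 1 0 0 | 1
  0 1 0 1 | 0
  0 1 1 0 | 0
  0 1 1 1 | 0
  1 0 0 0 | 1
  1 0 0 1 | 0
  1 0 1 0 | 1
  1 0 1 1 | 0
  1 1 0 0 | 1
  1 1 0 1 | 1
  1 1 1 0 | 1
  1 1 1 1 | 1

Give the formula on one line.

  ~c = 1100110011001100
  (~c | b) = 1100111111001111
  ((~c | b) & a) = 0000000011001111
  (b & ((~c | b) & a)) = 0000000000001111
  ~d = 1010101010101010
  (~d & ~c) = 1000100010001000
  ((b & ((~c | b) & a)) | (~d & ~c)) = 1000100010001111
  ~b = 1111000011110000
  (~b & ~d) = 1010000010100000
  (((b & ((~c | b) & a)) | (~d & ~c)) | (~b & ~d)) = 1010100010101111

(((b & ((~c | b) & a)) | (~d & ~c)) | (~b & ~d))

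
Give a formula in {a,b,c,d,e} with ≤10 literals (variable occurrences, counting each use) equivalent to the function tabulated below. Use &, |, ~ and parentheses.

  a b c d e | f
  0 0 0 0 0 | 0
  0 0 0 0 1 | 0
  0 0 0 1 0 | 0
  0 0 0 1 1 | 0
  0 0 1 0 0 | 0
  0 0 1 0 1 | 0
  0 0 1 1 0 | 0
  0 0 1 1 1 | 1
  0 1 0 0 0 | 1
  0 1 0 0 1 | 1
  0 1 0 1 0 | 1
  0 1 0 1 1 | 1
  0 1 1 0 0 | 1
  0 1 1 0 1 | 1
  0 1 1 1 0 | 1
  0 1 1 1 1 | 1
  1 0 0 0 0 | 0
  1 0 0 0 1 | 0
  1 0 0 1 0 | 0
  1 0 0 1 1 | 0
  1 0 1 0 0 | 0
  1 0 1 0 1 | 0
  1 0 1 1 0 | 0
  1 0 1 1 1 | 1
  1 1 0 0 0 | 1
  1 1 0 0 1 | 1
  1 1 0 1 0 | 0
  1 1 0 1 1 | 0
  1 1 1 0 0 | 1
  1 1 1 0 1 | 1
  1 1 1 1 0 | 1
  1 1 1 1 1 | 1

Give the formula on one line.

  ~d = 11001100110011001100110011001100
  (~d & b) = 00000000110011000000000011001100
  (c & d) = 00000011000000110000001100000011
  (b | a) = 00000000111111111111111111111111
  ~a = 11111111111111110000000000000000
  ((b | a) & ~a) = 00000000111111110000000000000000
  ((c & d) | ((b | a) & ~a)) = 00000011111111110000001100000011
  ((~d & b) | ((c & d) | ((b | a) & ~a))) = 00000011111111110000001111001111
  (e | b) = 01010101111111110101010111111111
  (((~d & b) | ((c & d) | ((b | a) & ~a))) & (e | b)) = 00000001111111110000000111001111

(((~d & b) | ((c & d) | ((b | a) & ~a))) & (e | b))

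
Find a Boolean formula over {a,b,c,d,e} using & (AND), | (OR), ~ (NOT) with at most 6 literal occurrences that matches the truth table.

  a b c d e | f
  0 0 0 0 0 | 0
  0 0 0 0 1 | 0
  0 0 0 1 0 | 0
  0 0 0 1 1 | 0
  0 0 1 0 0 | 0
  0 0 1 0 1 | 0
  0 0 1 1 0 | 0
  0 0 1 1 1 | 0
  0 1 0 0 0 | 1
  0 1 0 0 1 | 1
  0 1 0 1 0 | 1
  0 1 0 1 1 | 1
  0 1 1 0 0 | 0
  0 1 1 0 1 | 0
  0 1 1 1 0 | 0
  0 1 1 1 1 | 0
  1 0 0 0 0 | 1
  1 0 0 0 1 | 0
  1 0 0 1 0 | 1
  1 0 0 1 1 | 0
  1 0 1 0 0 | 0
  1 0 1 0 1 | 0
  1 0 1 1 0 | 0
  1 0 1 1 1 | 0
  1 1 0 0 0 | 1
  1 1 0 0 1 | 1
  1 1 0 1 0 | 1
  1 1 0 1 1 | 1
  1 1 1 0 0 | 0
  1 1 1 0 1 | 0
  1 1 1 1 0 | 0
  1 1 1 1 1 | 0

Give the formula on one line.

  ~c = 11110000111100001111000011110000
  (b & ~c) = 00000000111100000000000011110000
  (b | a) = 00000000111111111111111111111111
  (~c & (b | a)) = 00000000111100001111000011110000
  ~e = 10101010101010101010101010101010
  ((~c & (b | a)) & ~e) = 00000000101000001010000010100000
  ((b & ~c) | ((~c & (b | a)) & ~e)) = 00000000111100001010000011110000

((b & ~c) | ((~c & (b | a)) & ~e))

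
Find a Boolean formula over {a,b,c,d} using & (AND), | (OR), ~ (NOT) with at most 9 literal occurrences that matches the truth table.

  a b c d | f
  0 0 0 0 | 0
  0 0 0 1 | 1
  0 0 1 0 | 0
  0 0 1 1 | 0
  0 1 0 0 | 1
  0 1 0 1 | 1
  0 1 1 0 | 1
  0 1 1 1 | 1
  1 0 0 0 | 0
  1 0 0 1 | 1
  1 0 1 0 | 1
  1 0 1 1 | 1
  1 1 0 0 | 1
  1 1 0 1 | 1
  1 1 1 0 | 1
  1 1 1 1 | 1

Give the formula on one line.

((c & a) | (b | ((~c | b) & d)))

  (c & a) = 0000000000110011
  ~c = 1100110011001100
  (~c | b) = 1100111111001111
  ((~c | b) & d) = 0100010101000101
  (b | ((~c | b) & d)) = 0100111101001111
  ((c & a) | (b | ((~c | b) & d))) = 0100111101111111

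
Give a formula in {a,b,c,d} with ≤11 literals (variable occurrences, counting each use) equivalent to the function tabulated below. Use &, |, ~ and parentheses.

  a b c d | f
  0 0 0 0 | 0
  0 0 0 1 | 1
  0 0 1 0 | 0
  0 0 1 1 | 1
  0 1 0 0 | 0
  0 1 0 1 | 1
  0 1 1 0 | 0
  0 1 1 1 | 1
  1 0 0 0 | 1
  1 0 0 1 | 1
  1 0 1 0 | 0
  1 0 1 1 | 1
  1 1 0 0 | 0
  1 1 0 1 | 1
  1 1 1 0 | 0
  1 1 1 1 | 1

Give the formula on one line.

((d | ((~b & ~c) | (b & ~d))) & ((~b & a) | d))

  ~b = 1111000011110000
  ~c = 1100110011001100
  (~b & ~c) = 1100000011000000
  ~d = 1010101010101010
  (b & ~d) = 0000101000001010
  ((~b & ~c) | (b & ~d)) = 1100101011001010
  (d | ((~b & ~c) | (b & ~d))) = 1101111111011111
  (~b & a) = 0000000011110000
  ((~b & a) | d) = 0101010111110101
  ((d | ((~b & ~c) | (b & ~d))) & ((~b & a) | d)) = 0101010111010101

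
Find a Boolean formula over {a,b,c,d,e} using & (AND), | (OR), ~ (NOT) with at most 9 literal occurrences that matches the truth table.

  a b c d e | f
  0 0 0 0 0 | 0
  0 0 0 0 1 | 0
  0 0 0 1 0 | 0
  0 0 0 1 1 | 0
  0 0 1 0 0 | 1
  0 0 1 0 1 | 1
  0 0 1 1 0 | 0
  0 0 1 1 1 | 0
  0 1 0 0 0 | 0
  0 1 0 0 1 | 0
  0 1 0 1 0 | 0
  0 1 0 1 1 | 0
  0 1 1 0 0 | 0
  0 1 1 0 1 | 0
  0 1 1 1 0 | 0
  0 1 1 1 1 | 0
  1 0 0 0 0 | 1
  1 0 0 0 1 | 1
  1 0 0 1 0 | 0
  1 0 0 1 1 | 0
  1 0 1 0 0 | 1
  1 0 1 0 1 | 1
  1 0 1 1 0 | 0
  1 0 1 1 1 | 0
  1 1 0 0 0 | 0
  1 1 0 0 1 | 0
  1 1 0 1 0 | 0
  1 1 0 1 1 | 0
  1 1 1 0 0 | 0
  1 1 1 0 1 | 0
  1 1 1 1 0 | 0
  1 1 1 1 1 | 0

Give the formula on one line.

((~d & ~b) & ((a | d) | ((~b | (a | ~d)) & c)))

  ~d = 11001100110011001100110011001100
  ~b = 11111111000000001111111100000000
  (~d & ~b) = 11001100000000001100110000000000
  (a | d) = 00110011001100111111111111111111
  (a | ~d) = 11001100110011001111111111111111
  (~b | (a | ~d)) = 11111111110011001111111111111111
  ((~b | (a | ~d)) & c) = 00001111000011000000111100001111
  ((a | d) | ((~b | (a | ~d)) & c)) = 00111111001111111111111111111111
  ((~d & ~b) & ((a | d) | ((~b | (a | ~d)) & c))) = 00001100000000001100110000000000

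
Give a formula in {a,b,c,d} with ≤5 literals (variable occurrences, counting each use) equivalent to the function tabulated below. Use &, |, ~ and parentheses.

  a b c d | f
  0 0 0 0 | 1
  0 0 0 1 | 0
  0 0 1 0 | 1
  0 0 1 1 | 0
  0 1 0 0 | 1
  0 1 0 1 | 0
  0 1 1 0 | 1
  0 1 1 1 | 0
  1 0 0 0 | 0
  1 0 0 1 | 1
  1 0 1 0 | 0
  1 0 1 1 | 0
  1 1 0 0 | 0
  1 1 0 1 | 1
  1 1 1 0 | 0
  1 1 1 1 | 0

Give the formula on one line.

  ~d = 1010101010101010
  (a | ~d) = 1010101011111111
  ~a = 1111111100000000
  ~c = 1100110011001100
  (~c & d) = 0100010001000100
  (~a | (~c & d)) = 1111111101000100
  ((a | ~d) & (~a | (~c & d))) = 1010101001000100

((a | ~d) & (~a | (~c & d)))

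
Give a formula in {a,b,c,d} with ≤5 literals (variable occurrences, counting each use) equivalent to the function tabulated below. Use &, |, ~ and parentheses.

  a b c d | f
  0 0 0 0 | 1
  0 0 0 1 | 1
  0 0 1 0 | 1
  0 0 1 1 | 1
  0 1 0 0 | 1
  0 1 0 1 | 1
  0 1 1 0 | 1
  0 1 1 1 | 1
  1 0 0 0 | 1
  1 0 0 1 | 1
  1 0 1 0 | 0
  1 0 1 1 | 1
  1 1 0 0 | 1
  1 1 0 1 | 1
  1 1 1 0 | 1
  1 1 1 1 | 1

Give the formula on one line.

(((b & a) | ~a) | (d | ~c))

  (b & a) = 0000000000001111
  ~a = 1111111100000000
  ((b & a) | ~a) = 1111111100001111
  ~c = 1100110011001100
  (d | ~c) = 1101110111011101
  (((b & a) | ~a) | (d | ~c)) = 1111111111011111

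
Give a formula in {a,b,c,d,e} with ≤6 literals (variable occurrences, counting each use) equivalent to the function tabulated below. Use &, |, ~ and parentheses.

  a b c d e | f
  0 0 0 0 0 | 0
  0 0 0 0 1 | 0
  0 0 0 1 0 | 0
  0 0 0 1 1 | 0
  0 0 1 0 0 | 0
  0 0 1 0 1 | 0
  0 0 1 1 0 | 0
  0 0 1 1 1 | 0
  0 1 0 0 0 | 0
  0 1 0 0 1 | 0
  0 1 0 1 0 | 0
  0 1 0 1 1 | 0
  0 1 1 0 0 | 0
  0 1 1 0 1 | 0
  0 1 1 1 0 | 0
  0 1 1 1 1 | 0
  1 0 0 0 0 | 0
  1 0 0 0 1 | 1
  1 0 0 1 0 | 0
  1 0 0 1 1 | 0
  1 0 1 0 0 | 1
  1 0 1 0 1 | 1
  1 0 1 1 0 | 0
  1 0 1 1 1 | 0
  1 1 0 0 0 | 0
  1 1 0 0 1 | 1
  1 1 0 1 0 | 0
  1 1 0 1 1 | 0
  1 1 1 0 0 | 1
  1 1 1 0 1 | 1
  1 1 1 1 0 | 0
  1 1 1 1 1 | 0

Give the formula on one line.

  ~d = 11001100110011001100110011001100
  (c | e) = 01011111010111110101111101011111
  ((c | e) & a) = 00000000000000000101111101011111
  (~d & ((c | e) & a)) = 00000000000000000100110001001100

(~d & ((c | e) & a))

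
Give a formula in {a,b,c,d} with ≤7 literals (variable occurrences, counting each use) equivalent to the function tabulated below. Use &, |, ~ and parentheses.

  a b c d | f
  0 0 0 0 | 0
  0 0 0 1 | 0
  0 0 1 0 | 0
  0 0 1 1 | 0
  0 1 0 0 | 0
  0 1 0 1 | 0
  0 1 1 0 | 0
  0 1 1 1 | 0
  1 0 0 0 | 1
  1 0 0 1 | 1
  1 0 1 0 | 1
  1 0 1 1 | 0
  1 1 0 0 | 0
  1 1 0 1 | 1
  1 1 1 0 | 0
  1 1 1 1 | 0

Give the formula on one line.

  ~d = 1010101010101010
  ~c = 1100110011001100
  (~d | ~c) = 1110111011101110
  ((~d | ~c) & a) = 0000000011101110
  (a & d) = 0000000001010101
  ~b = 1111000011110000
  ((a & d) | ~b) = 1111000011110101
  (((~d | ~c) & a) & ((a & d) | ~b)) = 0000000011100100

(((~d | ~c) & a) & ((a & d) | ~b))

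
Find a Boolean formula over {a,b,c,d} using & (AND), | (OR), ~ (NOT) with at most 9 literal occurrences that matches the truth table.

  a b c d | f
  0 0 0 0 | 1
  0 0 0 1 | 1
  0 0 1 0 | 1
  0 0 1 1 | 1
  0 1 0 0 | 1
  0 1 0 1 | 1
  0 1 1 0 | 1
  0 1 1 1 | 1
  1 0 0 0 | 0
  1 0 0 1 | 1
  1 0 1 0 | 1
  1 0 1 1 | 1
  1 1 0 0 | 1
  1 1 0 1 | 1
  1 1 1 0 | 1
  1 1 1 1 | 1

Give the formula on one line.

((b | d) | ((c | (~c & ~a)) & (d | ~b)))

  (b | d) = 0101111101011111
  ~c = 1100110011001100
  ~a = 1111111100000000
  (~c & ~a) = 1100110000000000
  (c | (~c & ~a)) = 1111111100110011
  ~b = 1111000011110000
  (d | ~b) = 1111010111110101
  ((c | (~c & ~a)) & (d | ~b)) = 1111010100110001
  ((b | d) | ((c | (~c & ~a)) & (d | ~b))) = 1111111101111111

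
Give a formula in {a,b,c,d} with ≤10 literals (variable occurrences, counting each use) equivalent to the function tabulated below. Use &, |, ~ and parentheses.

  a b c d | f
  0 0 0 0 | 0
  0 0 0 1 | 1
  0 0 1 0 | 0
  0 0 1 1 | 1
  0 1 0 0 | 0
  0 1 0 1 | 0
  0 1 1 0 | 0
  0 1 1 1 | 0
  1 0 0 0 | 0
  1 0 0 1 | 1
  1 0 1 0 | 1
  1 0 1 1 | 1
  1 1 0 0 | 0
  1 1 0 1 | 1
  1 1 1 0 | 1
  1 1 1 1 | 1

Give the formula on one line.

  (d | a) = 0101010111111111
  ~a = 1111111100000000
  ~c = 1100110011001100
  (~a & ~c) = 1100110000000000
  ((d | a) | (~a & ~c)) = 1101110111111111
  (d | c) = 0111011101110111
  ~b = 1111000011110000
  (~b | a) = 1111000011111111
  ((d | c) & (~b | a)) = 0111000001110111
  (((d | a) | (~a & ~c)) & ((d | c) & (~b | a))) = 0101000001110111

(((d | a) | (~a & ~c)) & ((d | c) & (~b | a)))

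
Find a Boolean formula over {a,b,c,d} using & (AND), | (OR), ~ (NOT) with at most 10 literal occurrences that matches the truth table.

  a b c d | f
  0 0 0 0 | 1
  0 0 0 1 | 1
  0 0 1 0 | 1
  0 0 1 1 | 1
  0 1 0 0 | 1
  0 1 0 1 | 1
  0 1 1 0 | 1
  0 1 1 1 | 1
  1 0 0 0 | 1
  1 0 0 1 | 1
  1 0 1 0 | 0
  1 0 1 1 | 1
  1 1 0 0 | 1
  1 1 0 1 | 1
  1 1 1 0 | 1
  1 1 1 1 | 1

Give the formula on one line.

((d | (a & ((~c | b) & (a | (~d & c))))) | ~a)

  ~c = 1100110011001100
  (~c | b) = 1100111111001111
  ~d = 1010101010101010
  (~d & c) = 0010001000100010
  (a | (~d & c)) = 0010001011111111
  ((~c | b) & (a | (~d & c))) = 0000001011001111
  (a & ((~c | b) & (a | (~d & c)))) = 0000000011001111
  (d | (a & ((~c | b) & (a | (~d & c))))) = 0101010111011111
  ~a = 1111111100000000
  ((d | (a & ((~c | b) & (a | (~d & c))))) | ~a) = 1111111111011111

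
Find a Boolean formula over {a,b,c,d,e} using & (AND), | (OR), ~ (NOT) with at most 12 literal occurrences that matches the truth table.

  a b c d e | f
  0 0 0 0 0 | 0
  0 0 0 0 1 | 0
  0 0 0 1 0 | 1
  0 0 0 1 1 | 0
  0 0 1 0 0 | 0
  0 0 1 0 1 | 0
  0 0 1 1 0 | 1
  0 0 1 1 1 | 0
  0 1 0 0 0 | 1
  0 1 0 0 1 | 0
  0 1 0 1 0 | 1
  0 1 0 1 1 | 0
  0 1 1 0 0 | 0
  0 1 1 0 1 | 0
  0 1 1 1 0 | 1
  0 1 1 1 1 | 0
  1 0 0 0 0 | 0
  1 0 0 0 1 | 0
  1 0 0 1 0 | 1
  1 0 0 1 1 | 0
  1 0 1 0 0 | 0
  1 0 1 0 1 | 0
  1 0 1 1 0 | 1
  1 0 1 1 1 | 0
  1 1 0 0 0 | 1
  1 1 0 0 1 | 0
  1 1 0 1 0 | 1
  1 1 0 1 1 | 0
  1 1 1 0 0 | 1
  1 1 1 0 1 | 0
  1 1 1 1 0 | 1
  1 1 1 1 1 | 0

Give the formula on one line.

(((b | d) & (~e | b)) & ((a | ((d | e) | ~c)) & ~e))

  (b | d) = 00110011111111110011001111111111
  ~e = 10101010101010101010101010101010
  (~e | b) = 10101010111111111010101011111111
  ((b | d) & (~e | b)) = 00100010111111110010001011111111
  (d | e) = 01110111011101110111011101110111
  ~c = 11110000111100001111000011110000
  ((d | e) | ~c) = 11110111111101111111011111110111
  (a | ((d | e) | ~c)) = 11110111111101111111111111111111
  ((a | ((d | e) | ~c)) & ~e) = 10100010101000101010101010101010
  (((b | d) & (~e | b)) & ((a | ((d | e) | ~c)) & ~e)) = 00100010101000100010001010101010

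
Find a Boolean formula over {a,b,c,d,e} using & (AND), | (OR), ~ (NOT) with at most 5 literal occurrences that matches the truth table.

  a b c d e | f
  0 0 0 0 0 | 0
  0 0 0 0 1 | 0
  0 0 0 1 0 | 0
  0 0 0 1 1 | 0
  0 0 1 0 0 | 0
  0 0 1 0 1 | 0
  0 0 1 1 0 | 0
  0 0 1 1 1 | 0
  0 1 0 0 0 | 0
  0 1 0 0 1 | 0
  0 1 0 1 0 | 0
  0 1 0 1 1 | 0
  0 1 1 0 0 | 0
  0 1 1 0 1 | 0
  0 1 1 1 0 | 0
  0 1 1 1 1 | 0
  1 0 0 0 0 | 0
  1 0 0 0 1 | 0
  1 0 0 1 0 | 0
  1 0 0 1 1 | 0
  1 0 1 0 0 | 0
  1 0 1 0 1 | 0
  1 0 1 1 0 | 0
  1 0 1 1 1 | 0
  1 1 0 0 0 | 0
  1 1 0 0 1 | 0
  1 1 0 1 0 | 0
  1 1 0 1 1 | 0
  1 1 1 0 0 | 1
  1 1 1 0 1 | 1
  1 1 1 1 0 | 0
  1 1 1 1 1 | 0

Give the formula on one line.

  ~d = 11001100110011001100110011001100
  (c & ~d) = 00001100000011000000110000001100
  (b & a) = 00000000000000000000000011111111
  (d | (b & a)) = 00110011001100110011001111111111
  ((c & ~d) & (d | (b & a))) = 00000000000000000000000000001100

((c & ~d) & (d | (b & a)))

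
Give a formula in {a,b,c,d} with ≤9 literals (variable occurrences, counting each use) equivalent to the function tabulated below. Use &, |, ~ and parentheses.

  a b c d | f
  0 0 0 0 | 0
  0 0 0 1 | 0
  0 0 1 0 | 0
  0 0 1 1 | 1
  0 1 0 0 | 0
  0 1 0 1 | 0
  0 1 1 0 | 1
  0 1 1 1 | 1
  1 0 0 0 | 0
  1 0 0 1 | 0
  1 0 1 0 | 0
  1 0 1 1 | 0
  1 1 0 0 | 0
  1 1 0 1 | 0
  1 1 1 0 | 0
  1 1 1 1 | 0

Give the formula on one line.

  ~a = 1111111100000000
  (c & ~a) = 0011001100000000
  ~c = 1100110011001100
  ~b = 1111000011110000
  (~c | ~b) = 1111110011111100
  (~a | (~c | ~b)) = 1111111111111100
  (d | b) = 0101111101011111
  ((~a | (~c | ~b)) & (d | b)) = 0101111101011100
  ((c & ~a) & ((~a | (~c | ~b)) & (d | b))) = 0001001100000000

((c & ~a) & ((~a | (~c | ~b)) & (d | b)))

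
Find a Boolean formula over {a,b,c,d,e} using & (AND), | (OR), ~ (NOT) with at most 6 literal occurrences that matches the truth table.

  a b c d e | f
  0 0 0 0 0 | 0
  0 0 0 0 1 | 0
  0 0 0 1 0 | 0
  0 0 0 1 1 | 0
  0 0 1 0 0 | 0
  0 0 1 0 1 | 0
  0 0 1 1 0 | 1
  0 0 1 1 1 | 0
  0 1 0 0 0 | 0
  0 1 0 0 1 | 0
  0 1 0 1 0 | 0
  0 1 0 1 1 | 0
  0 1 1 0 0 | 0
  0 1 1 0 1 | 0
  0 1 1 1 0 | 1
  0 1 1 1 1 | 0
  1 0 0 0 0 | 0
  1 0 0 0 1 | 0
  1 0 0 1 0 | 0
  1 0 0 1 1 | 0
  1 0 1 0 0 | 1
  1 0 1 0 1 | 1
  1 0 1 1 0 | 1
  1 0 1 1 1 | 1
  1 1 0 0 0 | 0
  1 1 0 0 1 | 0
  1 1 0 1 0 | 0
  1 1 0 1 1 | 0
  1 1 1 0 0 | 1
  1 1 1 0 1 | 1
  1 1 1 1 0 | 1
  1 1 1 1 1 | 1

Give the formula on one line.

  ~e = 10101010101010101010101010101010
  (~e & d) = 00100010001000100010001000100010
  ((~e & d) | a) = 00100010001000101111111111111111
  (c & ((~e & d) | a)) = 00000010000000100000111100001111

(c & ((~e & d) | a))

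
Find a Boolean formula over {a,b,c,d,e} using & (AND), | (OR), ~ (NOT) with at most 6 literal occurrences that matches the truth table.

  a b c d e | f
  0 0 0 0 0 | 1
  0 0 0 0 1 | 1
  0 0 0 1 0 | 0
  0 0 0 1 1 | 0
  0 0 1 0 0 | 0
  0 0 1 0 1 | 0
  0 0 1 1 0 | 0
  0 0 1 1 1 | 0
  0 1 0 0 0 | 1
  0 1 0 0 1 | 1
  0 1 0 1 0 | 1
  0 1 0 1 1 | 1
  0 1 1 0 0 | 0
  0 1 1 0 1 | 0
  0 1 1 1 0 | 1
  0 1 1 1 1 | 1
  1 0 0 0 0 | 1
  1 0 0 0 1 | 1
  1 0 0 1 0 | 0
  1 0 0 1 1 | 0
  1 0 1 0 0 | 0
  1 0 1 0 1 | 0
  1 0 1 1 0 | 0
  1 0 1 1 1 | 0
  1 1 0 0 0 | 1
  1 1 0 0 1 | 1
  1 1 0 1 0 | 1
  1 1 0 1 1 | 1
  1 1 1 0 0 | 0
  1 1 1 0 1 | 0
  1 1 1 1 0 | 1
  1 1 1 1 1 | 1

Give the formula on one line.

  ~d = 11001100110011001100110011001100
  ~c = 11110000111100001111000011110000
  (~d & ~c) = 11000000110000001100000011000000
  (b & d) = 00000000001100110000000000110011
  ((~d & ~c) | (b & d)) = 11000000111100111100000011110011

((~d & ~c) | (b & d))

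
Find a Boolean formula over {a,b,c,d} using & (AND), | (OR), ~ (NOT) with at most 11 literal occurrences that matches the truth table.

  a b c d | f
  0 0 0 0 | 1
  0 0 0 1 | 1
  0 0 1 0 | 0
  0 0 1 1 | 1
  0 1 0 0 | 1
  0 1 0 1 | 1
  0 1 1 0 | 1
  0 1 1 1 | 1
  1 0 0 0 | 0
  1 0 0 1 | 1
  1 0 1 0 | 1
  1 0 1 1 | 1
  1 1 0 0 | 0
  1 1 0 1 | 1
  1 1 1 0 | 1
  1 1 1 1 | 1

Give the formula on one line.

  ~a = 1111111100000000
  (c | ~a) = 1111111100110011
  ((c | ~a) | d) = 1111111101110111
  (a | b) = 0000111111111111
  ~c = 1100110011001100
  (~c & ~a) = 1100110000000000
  ((a | b) | (~c & ~a)) = 1100111111111111
  (((a | b) | (~c & ~a)) | d) = 1101111111111111
  (((c | ~a) | d) & (((a | b) | (~c & ~a)) | d)) = 1101111101110111

(((c | ~a) | d) & (((a | b) | (~c & ~a)) | d))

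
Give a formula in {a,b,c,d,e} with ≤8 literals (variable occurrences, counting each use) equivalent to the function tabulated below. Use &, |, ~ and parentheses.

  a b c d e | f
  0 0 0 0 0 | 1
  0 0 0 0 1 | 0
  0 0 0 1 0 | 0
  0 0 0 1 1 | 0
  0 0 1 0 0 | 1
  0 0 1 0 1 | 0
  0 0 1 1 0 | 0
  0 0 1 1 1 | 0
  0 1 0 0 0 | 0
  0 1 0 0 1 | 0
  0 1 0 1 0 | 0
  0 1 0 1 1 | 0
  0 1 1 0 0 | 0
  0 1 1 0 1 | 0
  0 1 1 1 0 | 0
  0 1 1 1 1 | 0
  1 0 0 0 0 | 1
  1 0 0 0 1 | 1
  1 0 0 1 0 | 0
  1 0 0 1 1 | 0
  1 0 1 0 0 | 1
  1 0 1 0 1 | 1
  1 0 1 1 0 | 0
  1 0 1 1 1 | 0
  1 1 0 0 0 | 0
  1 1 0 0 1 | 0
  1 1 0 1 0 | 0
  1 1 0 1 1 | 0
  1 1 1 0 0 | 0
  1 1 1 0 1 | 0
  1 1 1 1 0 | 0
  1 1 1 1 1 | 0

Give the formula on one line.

  ~d = 11001100110011001100110011001100
  ~b = 11111111000000001111111100000000
  (~d & ~b) = 11001100000000001100110000000000
  ~a = 11111111111111110000000000000000
  ~e = 10101010101010101010101010101010
  (~e | d) = 10111011101110111011101110111011
  (~a & (~e | d)) = 10111011101110110000000000000000
  ((~a & (~e | d)) | a) = 10111011101110111111111111111111
  ((~d & ~b) & ((~a & (~e | d)) | a)) = 10001000000000001100110000000000

((~d & ~b) & ((~a & (~e | d)) | a))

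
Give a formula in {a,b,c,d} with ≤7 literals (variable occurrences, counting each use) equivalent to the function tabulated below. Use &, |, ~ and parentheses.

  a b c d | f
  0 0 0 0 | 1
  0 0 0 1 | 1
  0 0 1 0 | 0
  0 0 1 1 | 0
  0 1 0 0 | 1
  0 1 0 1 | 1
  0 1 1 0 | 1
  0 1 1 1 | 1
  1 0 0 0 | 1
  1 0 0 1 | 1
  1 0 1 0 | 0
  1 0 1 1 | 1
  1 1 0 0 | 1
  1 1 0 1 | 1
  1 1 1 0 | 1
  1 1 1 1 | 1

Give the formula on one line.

  ~c = 1100110011001100
  (b | ~c) = 1100111111001111
  (a & d) = 0000000001010101
  ((b | ~c) | (a & d)) = 1100111111011111

((b | ~c) | (a & d))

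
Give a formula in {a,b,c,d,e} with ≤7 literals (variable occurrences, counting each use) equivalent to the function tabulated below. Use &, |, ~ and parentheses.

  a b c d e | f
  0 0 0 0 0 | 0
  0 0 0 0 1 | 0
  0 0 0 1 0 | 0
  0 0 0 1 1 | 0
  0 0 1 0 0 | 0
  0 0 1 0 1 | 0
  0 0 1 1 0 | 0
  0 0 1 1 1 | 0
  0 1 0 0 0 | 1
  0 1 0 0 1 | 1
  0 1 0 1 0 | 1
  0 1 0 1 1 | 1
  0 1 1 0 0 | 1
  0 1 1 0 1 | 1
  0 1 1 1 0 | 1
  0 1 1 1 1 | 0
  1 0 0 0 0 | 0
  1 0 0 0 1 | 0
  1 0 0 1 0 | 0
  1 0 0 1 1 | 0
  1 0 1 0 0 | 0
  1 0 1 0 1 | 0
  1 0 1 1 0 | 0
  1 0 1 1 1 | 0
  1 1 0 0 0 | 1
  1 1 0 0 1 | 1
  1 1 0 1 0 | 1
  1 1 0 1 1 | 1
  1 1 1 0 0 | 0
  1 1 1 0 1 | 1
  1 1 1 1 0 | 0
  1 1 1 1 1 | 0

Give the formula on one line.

  ~a = 11111111111111110000000000000000
  ~e = 10101010101010101010101010101010
  (~a & ~e) = 10101010101010100000000000000000
  ~c = 11110000111100001111000011110000
  ~d = 11001100110011001100110011001100
  (~d & e) = 01000100010001000100010001000100
  ((~d & e) & b) = 00000000010001000000000001000100
  (~c | ((~d & e) & b)) = 11110000111101001111000011110100
  ((~a & ~e) | (~c | ((~d & e) & b))) = 11111010111111101111000011110100
  (((~a & ~e) | (~c | ((~d & e) & b))) & b) = 00000000111111100000000011110100

(((~a & ~e) | (~c | ((~d & e) & b))) & b)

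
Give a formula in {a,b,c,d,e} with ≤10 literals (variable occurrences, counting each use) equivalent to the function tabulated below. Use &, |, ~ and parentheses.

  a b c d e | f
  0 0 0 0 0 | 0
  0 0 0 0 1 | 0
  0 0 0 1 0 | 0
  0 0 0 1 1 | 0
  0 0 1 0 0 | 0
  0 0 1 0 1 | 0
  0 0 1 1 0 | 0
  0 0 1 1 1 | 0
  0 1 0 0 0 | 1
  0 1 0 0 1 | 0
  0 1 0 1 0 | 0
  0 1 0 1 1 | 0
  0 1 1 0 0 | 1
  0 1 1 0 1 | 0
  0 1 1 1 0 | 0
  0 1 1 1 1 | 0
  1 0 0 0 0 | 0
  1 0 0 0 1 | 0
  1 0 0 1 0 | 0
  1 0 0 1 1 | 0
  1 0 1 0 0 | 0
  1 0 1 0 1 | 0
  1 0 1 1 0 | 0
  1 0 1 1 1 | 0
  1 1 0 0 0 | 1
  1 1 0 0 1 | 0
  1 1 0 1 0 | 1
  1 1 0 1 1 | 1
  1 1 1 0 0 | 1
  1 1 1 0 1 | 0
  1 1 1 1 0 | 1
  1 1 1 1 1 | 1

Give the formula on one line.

  (e & b) = 00000000010101010000000001010101
  (a | (e & b)) = 00000000010101011111111111111111
  ~d = 11001100110011001100110011001100
  ((a | (e & b)) | ~d) = 11001100110111011111111111111111
  ~e = 10101010101010101010101010101010
  (d & a) = 00000000000000000011001100110011
  (~e | (d & a)) = 10101010101010101011101110111011
  (b & (~e | (d & a))) = 00000000101010100000000010111011
  (((a | (e & b)) | ~d) & (b & (~e | (d & a)))) = 00000000100010000000000010111011

(((a | (e & b)) | ~d) & (b & (~e | (d & a))))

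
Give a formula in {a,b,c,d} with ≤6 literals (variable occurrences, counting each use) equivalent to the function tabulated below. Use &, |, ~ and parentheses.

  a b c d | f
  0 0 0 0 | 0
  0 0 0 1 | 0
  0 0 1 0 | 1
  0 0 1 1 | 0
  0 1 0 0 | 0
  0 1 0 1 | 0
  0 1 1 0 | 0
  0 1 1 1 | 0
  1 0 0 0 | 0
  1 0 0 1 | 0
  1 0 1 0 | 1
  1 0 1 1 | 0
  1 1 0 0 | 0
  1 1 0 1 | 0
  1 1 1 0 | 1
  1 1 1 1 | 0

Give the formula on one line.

  ~b = 1111000011110000
  (a | d) = 0101010111111111
  (~b | (a | d)) = 1111010111111111
  ~d = 1010101010101010
  ((~b | (a | d)) & ~d) = 1010000010101010
  (((~b | (a | d)) & ~d) & c) = 0010000000100010

(((~b | (a | d)) & ~d) & c)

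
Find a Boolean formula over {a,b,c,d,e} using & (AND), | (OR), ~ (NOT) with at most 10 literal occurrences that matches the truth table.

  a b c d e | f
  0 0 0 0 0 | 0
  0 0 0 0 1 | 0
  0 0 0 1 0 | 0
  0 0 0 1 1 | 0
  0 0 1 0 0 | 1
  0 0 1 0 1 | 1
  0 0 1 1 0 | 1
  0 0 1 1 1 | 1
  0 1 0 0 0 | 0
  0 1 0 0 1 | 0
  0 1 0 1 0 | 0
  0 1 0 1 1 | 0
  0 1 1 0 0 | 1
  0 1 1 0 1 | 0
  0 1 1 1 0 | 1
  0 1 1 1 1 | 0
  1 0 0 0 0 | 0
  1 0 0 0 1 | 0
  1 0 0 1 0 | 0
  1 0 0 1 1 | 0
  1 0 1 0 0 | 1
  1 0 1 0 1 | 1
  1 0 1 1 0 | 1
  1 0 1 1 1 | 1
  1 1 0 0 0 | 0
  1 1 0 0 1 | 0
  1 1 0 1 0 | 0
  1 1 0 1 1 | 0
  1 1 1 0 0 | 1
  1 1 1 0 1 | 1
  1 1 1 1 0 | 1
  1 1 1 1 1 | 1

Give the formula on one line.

(((d | b) & ((a | ~e) & c)) | (c & (~b | a)))

  (d | b) = 00110011111111110011001111111111
  ~e = 10101010101010101010101010101010
  (a | ~e) = 10101010101010101111111111111111
  ((a | ~e) & c) = 00001010000010100000111100001111
  ((d | b) & ((a | ~e) & c)) = 00000010000010100000001100001111
  ~b = 11111111000000001111111100000000
  (~b | a) = 11111111000000001111111111111111
  (c & (~b | a)) = 00001111000000000000111100001111
  (((d | b) & ((a | ~e) & c)) | (c & (~b | a))) = 00001111000010100000111100001111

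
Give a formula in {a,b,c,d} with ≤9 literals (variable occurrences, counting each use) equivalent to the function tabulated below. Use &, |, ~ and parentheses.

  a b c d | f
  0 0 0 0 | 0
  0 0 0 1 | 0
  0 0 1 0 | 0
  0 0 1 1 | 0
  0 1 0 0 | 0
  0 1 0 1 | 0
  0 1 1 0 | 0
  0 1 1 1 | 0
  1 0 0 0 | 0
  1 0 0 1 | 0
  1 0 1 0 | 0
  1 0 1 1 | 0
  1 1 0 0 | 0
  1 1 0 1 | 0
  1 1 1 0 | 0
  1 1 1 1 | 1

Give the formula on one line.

((~c | b) & ((a & d) & (c & d)))

  ~c = 1100110011001100
  (~c | b) = 1100111111001111
  (a & d) = 0000000001010101
  (c & d) = 0001000100010001
  ((a & d) & (c & d)) = 0000000000010001
  ((~c | b) & ((a & d) & (c & d))) = 0000000000000001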